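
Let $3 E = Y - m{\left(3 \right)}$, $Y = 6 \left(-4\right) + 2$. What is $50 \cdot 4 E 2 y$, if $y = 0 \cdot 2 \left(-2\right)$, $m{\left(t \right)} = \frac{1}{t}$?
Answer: $0$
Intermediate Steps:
$Y = -22$ ($Y = -24 + 2 = -22$)
$y = 0$ ($y = 0 \left(-2\right) = 0$)
$E = - \frac{67}{9}$ ($E = \frac{-22 - \frac{1}{3}}{3} = \frac{1}{3} \left(- \frac{67}{3}\right) = - \frac{67}{9} \approx -7.4444$)
$50 \cdot 4 E 2 y = 50 \cdot 4 \left(- \frac{67}{9}\right) 2 \cdot 0 = 50 \left(\left(- \frac{268}{9}\right) 2\right) 0 = 50 \left(- \frac{536}{9}\right) 0 = \left(- \frac{26800}{9}\right) 0 = 0$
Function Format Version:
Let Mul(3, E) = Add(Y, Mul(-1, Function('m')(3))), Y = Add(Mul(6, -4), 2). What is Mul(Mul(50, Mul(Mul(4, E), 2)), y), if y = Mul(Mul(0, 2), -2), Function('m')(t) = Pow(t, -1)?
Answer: 0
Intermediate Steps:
Y = -22 (Y = Add(-24, 2) = -22)
y = 0 (y = Mul(0, -2) = 0)
E = Rational(-67, 9) (E = Mul(Rational(1, 3), Add(-22, Mul(-1, Pow(3, -1)))) = Mul(Rational(1, 3), Add(-22, Mul(-1, Rational(1, 3)))) = Mul(Rational(1, 3), Add(-22, Rational(-1, 3))) = Mul(Rational(1, 3), Rational(-67, 3)) = Rational(-67, 9) ≈ -7.4444)
Mul(Mul(50, Mul(Mul(4, E), 2)), y) = Mul(Mul(50, Mul(Mul(4, Rational(-67, 9)), 2)), 0) = Mul(Mul(50, Mul(Rational(-268, 9), 2)), 0) = Mul(Mul(50, Rational(-536, 9)), 0) = Mul(Rational(-26800, 9), 0) = 0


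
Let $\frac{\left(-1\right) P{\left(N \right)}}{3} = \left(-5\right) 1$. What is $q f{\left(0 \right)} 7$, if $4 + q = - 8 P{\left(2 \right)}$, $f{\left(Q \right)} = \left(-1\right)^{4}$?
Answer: $-868$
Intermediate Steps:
$f{\left(Q \right)} = 1$
$P{\left(N \right)} = 15$ ($P{\left(N \right)} = - 3 \left(\left(-5\right) 1\right) = \left(-3\right) \left(-5\right) = 15$)
$q = -124$ ($q = -4 - 120 = -124$)
$q f{\left(0 \right)} 7 = - 124 \cdot 1 \cdot 7 = \left(-124\right) 7 = -868$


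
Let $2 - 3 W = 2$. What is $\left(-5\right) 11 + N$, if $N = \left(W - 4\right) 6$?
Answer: $-79$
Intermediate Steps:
$W = 0$ ($W = \frac{2}{3} - \frac{2}{3} = 0$)
$N = -24$ ($N = \left(0 - 4\right) 6 = \left(-4\right) 6 = -24$)
$\left(-5\right) 11 + N = \left(-5\right) 11 - 24 = -55 - 24 = -79$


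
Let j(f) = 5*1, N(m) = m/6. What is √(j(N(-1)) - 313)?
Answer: 2*I*√77 ≈ 17.55*I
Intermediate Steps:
N(m) = m/6 (N(m) = m*(⅙) = m/6)
j(f) = 5
√(j(N(-1)) - 313) = √(5 - 313) = √(-308) = 2*I*√77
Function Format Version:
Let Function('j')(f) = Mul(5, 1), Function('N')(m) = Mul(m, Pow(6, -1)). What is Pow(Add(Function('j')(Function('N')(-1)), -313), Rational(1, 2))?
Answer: Mul(2, I, Pow(77, Rational(1, 2))) ≈ Mul(17.550, I)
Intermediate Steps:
Function('N')(m) = Mul(Rational(1, 6), m) (Function('N')(m) = Mul(m, Rational(1, 6)) = Mul(Rational(1, 6), m))
Function('j')(f) = 5
Pow(Add(Function('j')(Function('N')(-1)), -313), Rational(1, 2)) = Pow(Add(5, -313), Rational(1, 2)) = Pow(-308, Rational(1, 2)) = Mul(2, I, Pow(77, Rational(1, 2)))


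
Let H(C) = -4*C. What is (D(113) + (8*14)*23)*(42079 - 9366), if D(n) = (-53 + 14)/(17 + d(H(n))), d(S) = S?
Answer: 12219385029/145 ≈ 8.4272e+7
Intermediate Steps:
D(n) = -39/(17 - 4*n) (D(n) = (-53 + 14)/(17 - 4*n) = -39/(17 - 4*n))
(D(113) + (8*14)*23)*(42079 - 9366) = (39/(-17 + 4*113) + (8*14)*23)*(42079 - 9366) = (39/(-17 + 452) + 112*23)*32713 = (39/435 + 2576)*32713 = (39*(1/435) + 2576)*32713 = (13/145 + 2576)*32713 = (373533/145)*32713 = 12219385029/145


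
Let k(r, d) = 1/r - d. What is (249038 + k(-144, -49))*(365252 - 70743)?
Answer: 10563604018243/144 ≈ 7.3358e+10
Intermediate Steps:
(249038 + k(-144, -49))*(365252 - 70743) = (249038 + (1/(-144) - 1*(-49)))*(365252 - 70743) = (249038 + (-1/144 + 49))*294509 = (249038 + 7055/144)*294509 = (35868527/144)*294509 = 10563604018243/144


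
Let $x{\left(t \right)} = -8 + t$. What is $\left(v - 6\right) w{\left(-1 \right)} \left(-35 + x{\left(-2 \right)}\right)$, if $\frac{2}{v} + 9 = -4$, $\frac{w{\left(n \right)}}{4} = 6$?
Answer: $\frac{86400}{13} \approx 6646.2$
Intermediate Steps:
$w{\left(n \right)} = 24$ ($w{\left(n \right)} = 4 \cdot 6 = 24$)
$v = - \frac{2}{13}$ ($v = \frac{2}{-9 - 4} = \frac{2}{-13} = 2 \left(- \frac{1}{13}\right) = - \frac{2}{13} \approx -0.15385$)
$\left(v - 6\right) w{\left(-1 \right)} \left(-35 + x{\left(-2 \right)}\right) = \left(- \frac{2}{13} - 6\right) 24 \left(-35 - 10\right) = \left(- \frac{80}{13}\right) 24 \left(-35 - 10\right) = \left(- \frac{1920}{13}\right) \left(-45\right) = \frac{86400}{13}$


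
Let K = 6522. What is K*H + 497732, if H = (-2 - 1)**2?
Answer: 556430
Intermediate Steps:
H = 9 (H = (-3)**2 = 9)
K*H + 497732 = 6522*9 + 497732 = 58698 + 497732 = 556430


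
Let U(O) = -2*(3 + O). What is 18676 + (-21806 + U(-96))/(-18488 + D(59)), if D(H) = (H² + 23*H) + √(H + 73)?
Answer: 145002152407/7763432 + 5405*√33/23290296 ≈ 18678.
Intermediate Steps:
U(O) = -6 - 2*O
D(H) = H² + √(73 + H) + 23*H (D(H) = (H² + 23*H) + √(73 + H) = H² + √(73 + H) + 23*H)
18676 + (-21806 + U(-96))/(-18488 + D(59)) = 18676 + (-21806 + (-6 - 2*(-96)))/(-18488 + (59² + √(73 + 59) + 23*59)) = 18676 + (-21806 + (-6 + 192))/(-18488 + (3481 + √132 + 1357)) = 18676 + (-21806 + 186)/(-18488 + (3481 + 2*√33 + 1357)) = 18676 - 21620/(-18488 + (4838 + 2*√33)) = 18676 - 21620/(-13650 + 2*√33)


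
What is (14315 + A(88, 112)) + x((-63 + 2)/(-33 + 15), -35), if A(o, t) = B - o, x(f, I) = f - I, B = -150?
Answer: 254077/18 ≈ 14115.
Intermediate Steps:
A(o, t) = -150 - o
(14315 + A(88, 112)) + x((-63 + 2)/(-33 + 15), -35) = (14315 + (-150 - 1*88)) + ((-63 + 2)/(-33 + 15) - 1*(-35)) = (14315 + (-150 - 88)) + (-61/(-18) + 35) = (14315 - 238) + (-61*(-1/18) + 35) = 14077 + (61/18 + 35) = 14077 + 691/18 = 254077/18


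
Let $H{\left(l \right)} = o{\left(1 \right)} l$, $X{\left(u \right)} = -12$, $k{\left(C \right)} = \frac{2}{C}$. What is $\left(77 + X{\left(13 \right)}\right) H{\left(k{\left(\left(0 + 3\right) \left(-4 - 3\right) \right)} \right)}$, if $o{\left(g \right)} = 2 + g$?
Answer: $- \frac{130}{7} \approx -18.571$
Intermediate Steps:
$H{\left(l \right)} = 3 l$ ($H{\left(l \right)} = \left(2 + 1\right) l = 3 l$)
$\left(77 + X{\left(13 \right)}\right) H{\left(k{\left(\left(0 + 3\right) \left(-4 - 3\right) \right)} \right)} = \left(77 - 12\right) 3 \frac{2}{\left(0 + 3\right) \left(-4 - 3\right)} = 65 \cdot 3 \frac{2}{3 \left(-7\right)} = 65 \cdot 3 \frac{2}{-21} = 65 \cdot 3 \cdot 2 \left(- \frac{1}{21}\right) = 65 \cdot 3 \left(- \frac{2}{21}\right) = 65 \left(- \frac{2}{7}\right) = - \frac{130}{7}$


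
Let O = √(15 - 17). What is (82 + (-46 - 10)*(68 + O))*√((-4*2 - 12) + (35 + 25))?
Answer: -7452*√10 - 224*I*√5 ≈ -23565.0 - 500.88*I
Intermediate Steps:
O = I*√2 (O = √(-2) = I*√2 ≈ 1.4142*I)
(82 + (-46 - 10)*(68 + O))*√((-4*2 - 12) + (35 + 25)) = (82 + (-46 - 10)*(68 + I*√2))*√((-4*2 - 12) + (35 + 25)) = (82 - 56*(68 + I*√2))*√((-8 - 12) + 60) = (82 + (-3808 - 56*I*√2))*√(-20 + 60) = (-3726 - 56*I*√2)*√40 = (-3726 - 56*I*√2)*(2*√10) = 2*√10*(-3726 - 56*I*√2)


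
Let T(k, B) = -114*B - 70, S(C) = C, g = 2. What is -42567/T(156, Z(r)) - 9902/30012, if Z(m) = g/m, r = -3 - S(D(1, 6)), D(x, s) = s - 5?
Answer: 638696039/195078 ≈ 3274.1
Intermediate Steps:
D(x, s) = -5 + s
r = -4 (r = -3 - (-5 + 6) = -3 - 1*1 = -3 - 1 = -4)
Z(m) = 2/m
T(k, B) = -70 - 114*B
-42567/T(156, Z(r)) - 9902/30012 = -42567/(-70 - 228/(-4)) - 9902/30012 = -42567/(-70 - 228*(-1)/4) - 9902*1/30012 = -42567/(-70 - 114*(-½)) - 4951/15006 = -42567/(-70 + 57) - 4951/15006 = -42567/(-13) - 4951/15006 = -42567*(-1/13) - 4951/15006 = 42567/13 - 4951/15006 = 638696039/195078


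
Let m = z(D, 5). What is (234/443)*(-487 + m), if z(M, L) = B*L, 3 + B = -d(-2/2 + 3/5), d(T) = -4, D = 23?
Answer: -112788/443 ≈ -254.60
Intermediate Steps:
B = 1 (B = -3 - 1*(-4) = -3 + 4 = 1)
z(M, L) = L (z(M, L) = 1*L = L)
m = 5
(234/443)*(-487 + m) = (234/443)*(-487 + 5) = (234*(1/443))*(-482) = (234/443)*(-482) = -112788/443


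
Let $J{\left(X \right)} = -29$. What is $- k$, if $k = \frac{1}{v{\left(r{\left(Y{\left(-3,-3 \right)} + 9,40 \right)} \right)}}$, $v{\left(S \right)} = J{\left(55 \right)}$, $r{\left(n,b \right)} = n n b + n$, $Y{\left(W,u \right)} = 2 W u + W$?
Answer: $\frac{1}{29} \approx 0.034483$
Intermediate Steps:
$Y{\left(W,u \right)} = W + 2 W u$ ($Y{\left(W,u \right)} = 2 W u + W = W + 2 W u$)
$r{\left(n,b \right)} = n + b n^{2}$ ($r{\left(n,b \right)} = n^{2} b + n = b n^{2} + n = n + b n^{2}$)
$v{\left(S \right)} = -29$
$k = - \frac{1}{29}$ ($k = \frac{1}{-29} = - \frac{1}{29} \approx -0.034483$)
$- k = \left(-1\right) \left(- \frac{1}{29}\right) = \frac{1}{29}$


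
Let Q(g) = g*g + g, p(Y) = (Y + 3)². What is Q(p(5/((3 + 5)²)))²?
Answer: 2772558492879021025/281474976710656 ≈ 9850.1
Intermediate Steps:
p(Y) = (3 + Y)²
Q(g) = g + g² (Q(g) = g² + g = g + g²)
Q(p(5/((3 + 5)²)))² = ((3 + 5/((3 + 5)²))²*(1 + (3 + 5/((3 + 5)²))²))² = ((3 + 5/(8²))²*(1 + (3 + 5/(8²))²))² = ((3 + 5/64)²*(1 + (3 + 5/64)²))² = ((197/64)²*(1 + (197/64)²))² = (38809*(1 + 38809/4096)/4096)² = ((38809/4096)*(42905/4096))² = (1665100145/16777216)² = 2772558492879021025/281474976710656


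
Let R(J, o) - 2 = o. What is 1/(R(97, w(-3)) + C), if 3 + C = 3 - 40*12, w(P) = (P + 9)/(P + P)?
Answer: -1/479 ≈ -0.0020877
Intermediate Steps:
w(P) = (9 + P)/(2*P) (w(P) = (9 + P)/((2*P)) = (9 + P)*(1/(2*P)) = (9 + P)/(2*P))
R(J, o) = 2 + o
C = -480 (C = -3 + (3 - 40*12) = -3 + (3 - 480) = -3 - 477 = -480)
1/(R(97, w(-3)) + C) = 1/((2 + (½)*(9 - 3)/(-3)) - 480) = 1/((2 + (½)*(-⅓)*6) - 480) = 1/((2 - 1) - 480) = 1/(1 - 480) = 1/(-479) = -1/479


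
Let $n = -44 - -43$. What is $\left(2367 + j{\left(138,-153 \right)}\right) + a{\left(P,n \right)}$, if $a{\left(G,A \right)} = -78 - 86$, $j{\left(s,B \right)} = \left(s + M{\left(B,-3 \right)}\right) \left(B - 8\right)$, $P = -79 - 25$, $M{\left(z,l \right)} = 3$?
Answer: $-20498$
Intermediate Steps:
$P = -104$ ($P = -79 - 25 = -104$)
$n = -1$ ($n = -44 + 43 = -1$)
$j{\left(s,B \right)} = \left(-8 + B\right) \left(3 + s\right)$ ($j{\left(s,B \right)} = \left(s + 3\right) \left(B - 8\right) = \left(3 + s\right) \left(-8 + B\right) = \left(-8 + B\right) \left(3 + s\right)$)
$a{\left(G,A \right)} = -164$ ($a{\left(G,A \right)} = -78 - 86 = -164$)
$\left(2367 + j{\left(138,-153 \right)}\right) + a{\left(P,n \right)} = \left(2367 - 22701\right) - 164 = -20334 - 164 = -20498$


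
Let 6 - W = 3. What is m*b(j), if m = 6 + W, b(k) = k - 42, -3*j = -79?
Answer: -141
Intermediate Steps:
W = 3 (W = 6 - 1*3 = 6 - 3 = 3)
j = 79/3 (j = -1/3*(-79) = 79/3 ≈ 26.333)
b(k) = -42 + k
m = 9 (m = 6 + 3 = 9)
m*b(j) = 9*(-42 + 79/3) = 9*(-47/3) = -141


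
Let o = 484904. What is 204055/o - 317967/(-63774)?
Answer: 27866145623/5154044616 ≈ 5.4067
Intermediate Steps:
204055/o - 317967/(-63774) = 204055/484904 - 317967/(-63774) = 204055*(1/484904) - 317967*(-1/63774) = 204055/484904 + 105989/21258 = 27866145623/5154044616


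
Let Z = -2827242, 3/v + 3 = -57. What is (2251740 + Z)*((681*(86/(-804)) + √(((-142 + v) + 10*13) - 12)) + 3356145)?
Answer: -129405557968419/67 - 287751*I*√2405/5 ≈ -1.9314e+12 - 2.8223e+6*I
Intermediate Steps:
v = -1/20 (v = 3/(-3 - 57) = 3/(-60) = 3*(-1/60) = -1/20 ≈ -0.050000)
(2251740 + Z)*((681*(86/(-804)) + √(((-142 + v) + 10*13) - 12)) + 3356145) = (2251740 - 2827242)*((681*(86/(-804)) + √(((-142 - 1/20) + 10*13) - 12)) + 3356145) = -575502*((681*(86*(-1/804)) + √((-2841/20 + 130) - 12)) + 3356145) = -575502*((681*(-43/402) + √(-241/20 - 12)) + 3356145) = -575502*((-9761/134 + √(-481/20)) + 3356145) = -575502*((-9761/134 + I*√2405/10) + 3356145) = -575502*(449713669/134 + I*√2405/10) = -129405557968419/67 - 287751*I*√2405/5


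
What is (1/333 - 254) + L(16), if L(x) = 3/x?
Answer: -1352297/5328 ≈ -253.81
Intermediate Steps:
(1/333 - 254) + L(16) = (1/333 - 254) + 3/16 = (1/333 - 254) + 3*(1/16) = -84581/333 + 3/16 = -1352297/5328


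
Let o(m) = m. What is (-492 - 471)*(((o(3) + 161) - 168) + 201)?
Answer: -189711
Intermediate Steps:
(-492 - 471)*(((o(3) + 161) - 168) + 201) = (-492 - 471)*(((3 + 161) - 168) + 201) = -963*((164 - 168) + 201) = -963*(-4 + 201) = -963*197 = -189711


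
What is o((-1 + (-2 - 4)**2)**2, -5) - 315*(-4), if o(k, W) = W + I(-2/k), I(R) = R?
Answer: 1537373/1225 ≈ 1255.0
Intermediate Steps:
o(k, W) = W - 2/k
o((-1 + (-2 - 4)**2)**2, -5) - 315*(-4) = (-5 - 2/(-1 + (-2 - 4)**2)**2) - 315*(-4) = (-5 - 2/(-1 + (-6)**2)**2) - 45*(-28) = (-5 - 2/(-1 + 36)**2) + 1260 = (-5 - 2/(35**2)) + 1260 = (-5 - 2/1225) + 1260 = -6127/1225 + 1260 = 1537373/1225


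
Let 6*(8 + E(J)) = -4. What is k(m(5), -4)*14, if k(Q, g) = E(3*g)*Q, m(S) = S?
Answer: -1820/3 ≈ -606.67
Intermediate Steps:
E(J) = -26/3 (E(J) = -8 + (⅙)*(-4) = -8 - ⅔ = -26/3)
k(Q, g) = -26*Q/3
k(m(5), -4)*14 = -26/3*5*14 = -130/3*14 = -1820/3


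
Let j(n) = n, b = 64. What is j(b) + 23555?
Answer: 23619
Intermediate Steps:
j(b) + 23555 = 64 + 23555 = 23619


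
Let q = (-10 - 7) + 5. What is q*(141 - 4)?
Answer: -1644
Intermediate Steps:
q = -12 (q = -17 + 5 = -12)
q*(141 - 4) = -12*(141 - 4) = -12*137 = -1644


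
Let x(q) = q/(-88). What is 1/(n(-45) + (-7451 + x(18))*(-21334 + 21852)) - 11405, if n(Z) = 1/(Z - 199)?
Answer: -118150087295209/10359499105 ≈ -11405.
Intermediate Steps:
n(Z) = 1/(-199 + Z)
x(q) = -q/88
1/(n(-45) + (-7451 + x(18))*(-21334 + 21852)) - 11405 = 1/(1/(-199 - 45) + (-7451 - 1/88*18)*(-21334 + 21852)) - 11405 = 1/(1/(-244) + (-7451 - 9/44)*518) - 11405 = 1/(-1/244 - 327853/44*518) - 11405 = 1/(-1/244 - 84913927/22) - 11405 = 1/(-10359499105/2684) - 11405 = -2684/10359499105 - 11405 = -118150087295209/10359499105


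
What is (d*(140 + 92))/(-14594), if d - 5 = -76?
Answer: 8236/7297 ≈ 1.1287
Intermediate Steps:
d = -71 (d = 5 - 76 = -71)
(d*(140 + 92))/(-14594) = -71*(140 + 92)/(-14594) = -71*232*(-1/14594) = -16472*(-1/14594) = 8236/7297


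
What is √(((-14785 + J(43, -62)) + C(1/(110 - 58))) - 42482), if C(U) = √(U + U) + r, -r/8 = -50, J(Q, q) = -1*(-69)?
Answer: √(-38395448 + 26*√26)/26 ≈ 238.32*I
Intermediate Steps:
J(Q, q) = 69
r = 400 (r = -8*(-50) = 400)
C(U) = 400 + √2*√U (C(U) = √(U + U) + 400 = √(2*U) + 400 = √2*√U + 400 = 400 + √2*√U)
√(((-14785 + J(43, -62)) + C(1/(110 - 58))) - 42482) = √(((-14785 + 69) + (400 + √2*√(1/(110 - 58)))) - 42482) = √((-14716 + (400 + √2*√(1/52))) - 42482) = √((-14716 + (400 + √2*(√13/26))) - 42482) = √((-14716 + (400 + √26/26)) - 42482) = √((-14316 + √26/26) - 42482) = √(-56798 + √26/26)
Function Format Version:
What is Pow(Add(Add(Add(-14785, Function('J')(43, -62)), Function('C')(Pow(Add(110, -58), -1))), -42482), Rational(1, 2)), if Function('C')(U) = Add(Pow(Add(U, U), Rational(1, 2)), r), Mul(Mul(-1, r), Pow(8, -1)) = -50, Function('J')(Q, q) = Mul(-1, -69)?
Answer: Mul(Rational(1, 26), Pow(Add(-38395448, Mul(26, Pow(26, Rational(1, 2)))), Rational(1, 2))) ≈ Mul(238.32, I)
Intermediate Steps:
Function('J')(Q, q) = 69
r = 400 (r = Mul(-8, -50) = 400)
Function('C')(U) = Add(400, Mul(Pow(2, Rational(1, 2)), Pow(U, Rational(1, 2)))) (Function('C')(U) = Add(Pow(Add(U, U), Rational(1, 2)), 400) = Add(Pow(Mul(2, U), Rational(1, 2)), 400) = Add(Mul(Pow(2, Rational(1, 2)), Pow(U, Rational(1, 2))), 400) = Add(400, Mul(Pow(2, Rational(1, 2)), Pow(U, Rational(1, 2)))))
Pow(Add(Add(Add(-14785, Function('J')(43, -62)), Function('C')(Pow(Add(110, -58), -1))), -42482), Rational(1, 2)) = Pow(Add(Add(Add(-14785, 69), Add(400, Mul(Pow(2, Rational(1, 2)), Pow(Pow(Add(110, -58), -1), Rational(1, 2))))), -42482), Rational(1, 2)) = Pow(Add(Add(-14716, Add(400, Mul(Pow(2, Rational(1, 2)), Pow(Pow(52, -1), Rational(1, 2))))), -42482), Rational(1, 2)) = Pow(Add(Add(-14716, Add(400, Mul(Pow(2, Rational(1, 2)), Pow(Rational(1, 52), Rational(1, 2))))), -42482), Rational(1, 2)) = Pow(Add(Add(-14716, Add(400, Mul(Pow(2, Rational(1, 2)), Mul(Rational(1, 26), Pow(13, Rational(1, 2)))))), -42482), Rational(1, 2)) = Pow(Add(Add(-14716, Add(400, Mul(Rational(1, 26), Pow(26, Rational(1, 2))))), -42482), Rational(1, 2)) = Pow(Add(Add(-14316, Mul(Rational(1, 26), Pow(26, Rational(1, 2)))), -42482), Rational(1, 2)) = Pow(Add(-56798, Mul(Rational(1, 26), Pow(26, Rational(1, 2)))), Rational(1, 2))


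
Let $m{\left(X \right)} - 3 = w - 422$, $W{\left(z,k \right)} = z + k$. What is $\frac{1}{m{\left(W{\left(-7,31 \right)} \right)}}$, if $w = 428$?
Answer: $\frac{1}{9} \approx 0.11111$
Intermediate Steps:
$W{\left(z,k \right)} = k + z$
$m{\left(X \right)} = 9$ ($m{\left(X \right)} = 3 + \left(428 - 422\right) = 3 + 6 = 9$)
$\frac{1}{m{\left(W{\left(-7,31 \right)} \right)}} = \frac{1}{9}$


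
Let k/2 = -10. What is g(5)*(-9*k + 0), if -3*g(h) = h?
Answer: -300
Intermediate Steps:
k = -20 (k = 2*(-10) = -20)
g(h) = -h/3
g(5)*(-9*k + 0) = (-1/3*5)*(-9*(-20) + 0) = -5*(180 + 0)/3 = -5/3*180 = -300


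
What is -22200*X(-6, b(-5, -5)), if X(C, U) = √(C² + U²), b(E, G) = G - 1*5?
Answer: -44400*√34 ≈ -2.5889e+5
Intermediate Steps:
b(E, G) = -5 + G (b(E, G) = G - 5 = -5 + G)
-22200*X(-6, b(-5, -5)) = -22200*√((-6)² + (-5 - 5)²) = -22200*√(36 + (-10)²) = -22200*√(36 + 100) = -44400*√34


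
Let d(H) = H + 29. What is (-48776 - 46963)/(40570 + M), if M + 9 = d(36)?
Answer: -31913/13542 ≈ -2.3566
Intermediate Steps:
d(H) = 29 + H
M = 56 (M = -9 + (29 + 36) = -9 + 65 = 56)
(-48776 - 46963)/(40570 + M) = (-48776 - 46963)/(40570 + 56) = -95739/40626 = -95739*1/40626 = -31913/13542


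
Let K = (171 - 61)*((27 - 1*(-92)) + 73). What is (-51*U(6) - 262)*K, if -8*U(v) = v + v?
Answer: -3917760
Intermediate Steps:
U(v) = -v/4 (U(v) = -(v + v)/8 = -v/4)
K = 21120 (K = 110*((27 + 92) + 73) = 110*(119 + 73) = 110*192 = 21120)
(-51*U(6) - 262)*K = (-(-51)*6/4 - 262)*21120 = (-51*(-3/2) - 262)*21120 = (153/2 - 262)*21120 = -371/2*21120 = -3917760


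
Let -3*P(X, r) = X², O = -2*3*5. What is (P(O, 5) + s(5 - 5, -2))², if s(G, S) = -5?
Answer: 93025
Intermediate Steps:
O = -30 (O = -6*5 = -30)
P(X, r) = -X²/3
(P(O, 5) + s(5 - 5, -2))² = (-⅓*(-30)² - 5)² = (-⅓*900 - 5)² = (-300 - 5)² = (-305)² = 93025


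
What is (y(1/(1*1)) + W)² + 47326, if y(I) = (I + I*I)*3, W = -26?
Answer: 47726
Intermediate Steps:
y(I) = 3*I + 3*I² (y(I) = (I + I²)*3 = 3*I + 3*I²)
(y(1/(1*1)) + W)² + 47326 = (3*(1 + 1/(1*1))/((1*1)) - 26)² + 47326 = (3*(1 + 1/1)/1 - 26)² + 47326 = (3*1*(1 + 1) - 26)² + 47326 = (3*1*2 - 26)² + 47326 = (6 - 26)² + 47326 = (-20)² + 47326 = 400 + 47326 = 47726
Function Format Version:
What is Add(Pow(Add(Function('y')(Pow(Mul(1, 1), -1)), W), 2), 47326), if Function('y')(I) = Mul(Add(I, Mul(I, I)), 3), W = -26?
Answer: 47726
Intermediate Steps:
Function('y')(I) = Add(Mul(3, I), Mul(3, Pow(I, 2))) (Function('y')(I) = Mul(Add(I, Pow(I, 2)), 3) = Add(Mul(3, I), Mul(3, Pow(I, 2))))
Add(Pow(Add(Function('y')(Pow(Mul(1, 1), -1)), W), 2), 47326) = Add(Pow(Add(Mul(3, Pow(Mul(1, 1), -1), Add(1, Pow(Mul(1, 1), -1))), -26), 2), 47326) = Add(Pow(Add(Mul(3, Pow(1, -1), Add(1, Pow(1, -1))), -26), 2), 47326) = Add(Pow(Add(Mul(3, 1, Add(1, 1)), -26), 2), 47326) = Add(Pow(Add(Mul(3, 1, 2), -26), 2), 47326) = Add(Pow(Add(6, -26), 2), 47326) = Add(Pow(-20, 2), 47326) = Add(400, 47326) = 47726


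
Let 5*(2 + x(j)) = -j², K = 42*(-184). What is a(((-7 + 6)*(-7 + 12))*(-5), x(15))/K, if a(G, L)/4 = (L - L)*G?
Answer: 0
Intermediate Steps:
K = -7728
x(j) = -2 - j²/5 (x(j) = -2 + (-j²)/5 = -2 - j²/5)
a(G, L) = 0 (a(G, L) = 4*((L - L)*G) = 4*(0*G) = 4*0 = 0)
a(((-7 + 6)*(-7 + 12))*(-5), x(15))/K = 0/(-7728) = 0*(-1/7728) = 0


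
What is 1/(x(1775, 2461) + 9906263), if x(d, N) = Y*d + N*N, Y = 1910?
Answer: 1/19353034 ≈ 5.1671e-8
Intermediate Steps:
x(d, N) = N² + 1910*d (x(d, N) = 1910*d + N*N = 1910*d + N² = N² + 1910*d)
1/(x(1775, 2461) + 9906263) = 1/((2461² + 1910*1775) + 9906263) = 1/((6056521 + 3390250) + 9906263) = 1/(9446771 + 9906263) = 1/19353034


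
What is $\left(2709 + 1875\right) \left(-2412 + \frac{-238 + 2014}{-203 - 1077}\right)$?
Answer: $- \frac{110629683}{10} \approx -1.1063 \cdot 10^{7}$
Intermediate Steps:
$\left(2709 + 1875\right) \left(-2412 + \frac{-238 + 2014}{-203 - 1077}\right) = 4584 \left(-2412 + \frac{1776}{-1280}\right) = 4584 \left(-2412 + 1776 \left(- \frac{1}{1280}\right)\right) = 4584 \left(-2412 - \frac{111}{80}\right) = 4584 \left(- \frac{193071}{80}\right) = - \frac{110629683}{10}$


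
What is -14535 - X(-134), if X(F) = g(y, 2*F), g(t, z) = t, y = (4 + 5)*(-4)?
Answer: -14499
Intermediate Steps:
y = -36 (y = 9*(-4) = -36)
X(F) = -36
-14535 - X(-134) = -14535 - 1*(-36) = -14535 + 36 = -14499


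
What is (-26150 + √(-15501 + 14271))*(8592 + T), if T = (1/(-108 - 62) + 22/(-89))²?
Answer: -1028672312339443/4578338 + 1966868666041*I*√1230/228916900 ≈ -2.2468e+8 + 3.0134e+5*I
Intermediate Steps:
T = 14661241/228916900 (T = (1/(-170) + 22*(-1/89))² = (-1/170 - 22/89)² = (-3829/15130)² = 14661241/228916900 ≈ 0.064046)
(-26150 + √(-15501 + 14271))*(8592 + T) = (-26150 + √(-15501 + 14271))*(8592 + 14661241/228916900) = (-26150 + √(-1230))*(1966868666041/228916900) = (-26150 + I*√1230)*(1966868666041/228916900) = -1028672312339443/4578338 + 1966868666041*I*√1230/228916900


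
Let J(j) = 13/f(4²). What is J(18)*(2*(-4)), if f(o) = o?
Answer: -13/2 ≈ -6.5000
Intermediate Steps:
J(j) = 13/16 (J(j) = 13/(4²) = 13/16)
J(18)*(2*(-4)) = 13*(2*(-4))/16 = (13/16)*(-8) = -13/2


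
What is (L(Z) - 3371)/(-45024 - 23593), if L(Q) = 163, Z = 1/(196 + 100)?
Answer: 3208/68617 ≈ 0.046752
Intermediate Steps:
Z = 1/296 ≈ 0.0033784
(L(Z) - 3371)/(-45024 - 23593) = (163 - 3371)/(-45024 - 23593) = -3208/(-68617) = -3208*(-1/68617) = 3208/68617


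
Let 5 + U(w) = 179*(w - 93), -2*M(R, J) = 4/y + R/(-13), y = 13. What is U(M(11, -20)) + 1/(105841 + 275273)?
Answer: -41131633165/2477241 ≈ -16604.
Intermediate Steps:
M(R, J) = -2/13 + R/26 (M(R, J) = -(4/13 + R/(-13))/2 = -(4*(1/13) + R*(-1/13))/2 = -(4/13 - R/13)/2 = -2/13 + R/26)
U(w) = -16652 + 179*w (U(w) = -5 + 179*(w - 93) = -5 + 179*(-93 + w) = -5 + (-16647 + 179*w) = -16652 + 179*w)
U(M(11, -20)) + 1/(105841 + 275273) = (-16652 + 179*(-2/13 + (1/26)*11)) + 1/(105841 + 275273) = (-16652 + 179*(-2/13 + 11/26)) + 1/381114 = (-16652 + 179*(7/26)) + 1/381114 = (-16652 + 1253/26) + 1/381114 = -431699/26 + 1/381114 = -41131633165/2477241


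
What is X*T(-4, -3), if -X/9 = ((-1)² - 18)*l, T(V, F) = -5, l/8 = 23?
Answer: -140760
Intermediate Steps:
l = 184 (l = 8*23 = 184)
X = 28152 (X = -9*((-1)² - 18)*184 = -9*(1 - 18)*184 = -(-153)*184 = -9*(-3128) = 28152)
X*T(-4, -3) = 28152*(-5) = -140760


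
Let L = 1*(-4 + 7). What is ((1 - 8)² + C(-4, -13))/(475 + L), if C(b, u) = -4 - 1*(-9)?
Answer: 27/239 ≈ 0.11297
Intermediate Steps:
C(b, u) = 5 (C(b, u) = -4 + 9 = 5)
L = 3 (L = 1*3 = 3)
((1 - 8)² + C(-4, -13))/(475 + L) = ((1 - 8)² + 5)/(475 + 3) = ((-7)² + 5)/478 = (49 + 5)*(1/478) = 54*(1/478) = 27/239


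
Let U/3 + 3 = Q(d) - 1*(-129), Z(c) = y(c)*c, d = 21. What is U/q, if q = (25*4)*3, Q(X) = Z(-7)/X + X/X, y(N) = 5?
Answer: 94/75 ≈ 1.2533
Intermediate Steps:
Z(c) = 5*c
Q(X) = 1 - 35/X (Q(X) = (5*(-7))/X + X/X = -35/X + 1 = 1 - 35/X)
q = 300 (q = 100*3 = 300)
U = 376 (U = -9 + 3*((-35 + 21)/21 - 1*(-129)) = -9 + 3*((1/21)*(-14) + 129) = -9 + 3*(-2/3 + 129) = -9 + 3*(385/3) = -9 + 385 = 376)
U/q = 376/300 = 376*(1/300) = 94/75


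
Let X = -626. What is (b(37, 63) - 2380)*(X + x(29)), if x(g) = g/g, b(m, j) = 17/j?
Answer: 93701875/63 ≈ 1.4873e+6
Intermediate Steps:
x(g) = 1
(b(37, 63) - 2380)*(X + x(29)) = (17/63 - 2380)*(-626 + 1) = (17*(1/63) - 2380)*(-625) = (17/63 - 2380)*(-625) = -149923/63*(-625) = 93701875/63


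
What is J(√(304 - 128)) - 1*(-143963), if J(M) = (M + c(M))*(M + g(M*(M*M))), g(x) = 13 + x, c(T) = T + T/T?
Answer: 206280 + 812*√11 ≈ 2.0897e+5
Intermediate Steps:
c(T) = 1 + T (c(T) = T + 1 = 1 + T)
J(M) = (1 + 2*M)*(13 + M + M³) (J(M) = (M + (1 + M))*(M + (13 + M*(M*M))) = (1 + 2*M)*(M + (13 + M*M²)) = (1 + 2*M)*(M + (13 + M³)) = (1 + 2*M)*(13 + M + M³))
J(√(304 - 128)) - 1*(-143963) = (13 + (√(304 - 128))³ + 2*(√(304 - 128))² + 2*(√(304 - 128))⁴ + 27*√(304 - 128)) - 1*(-143963) = (13 + (√176)³ + 2*(√176)² + 2*(√176)⁴ + 27*√176) + 143963 = (13 + (4*√11)³ + 2*(4*√11)² + 2*(4*√11)⁴ + 27*(4*√11)) + 143963 = (13 + 704*√11 + 2*176 + 2*30976 + 108*√11) + 143963 = (13 + 704*√11 + 352 + 61952 + 108*√11) + 143963 = (62317 + 812*√11) + 143963 = 206280 + 812*√11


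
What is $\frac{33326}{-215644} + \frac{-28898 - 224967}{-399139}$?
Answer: $\frac{1593952221}{3310458866} \approx 0.48149$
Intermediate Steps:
$\frac{33326}{-215644} + \frac{-28898 - 224967}{-399139} = 33326 \left(- \frac{1}{215644}\right) + \left(-28898 - 224967\right) \left(- \frac{1}{399139}\right) = - \frac{16663}{107822} - - \frac{253865}{399139} = - \frac{16663}{107822} + \frac{253865}{399139} = \frac{1593952221}{3310458866}$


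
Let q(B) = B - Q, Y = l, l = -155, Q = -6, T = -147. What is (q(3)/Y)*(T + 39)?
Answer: 972/155 ≈ 6.2710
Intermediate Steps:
Y = -155
q(B) = 6 + B (q(B) = B - 1*(-6) = B + 6 = 6 + B)
(q(3)/Y)*(T + 39) = ((6 + 3)/(-155))*(-147 + 39) = (9*(-1/155))*(-108) = -9/155*(-108) = 972/155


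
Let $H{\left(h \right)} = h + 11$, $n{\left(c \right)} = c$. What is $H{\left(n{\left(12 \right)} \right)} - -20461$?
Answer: $20484$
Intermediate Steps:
$H{\left(h \right)} = 11 + h$
$H{\left(n{\left(12 \right)} \right)} - -20461 = \left(11 + 12\right) - -20461 = 23 + 20461 = 20484$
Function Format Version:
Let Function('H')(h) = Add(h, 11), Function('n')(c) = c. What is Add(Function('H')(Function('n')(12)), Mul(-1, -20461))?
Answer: 20484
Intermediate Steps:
Function('H')(h) = Add(11, h)
Add(Function('H')(Function('n')(12)), Mul(-1, -20461)) = Add(Add(11, 12), Mul(-1, -20461)) = Add(23, 20461) = 20484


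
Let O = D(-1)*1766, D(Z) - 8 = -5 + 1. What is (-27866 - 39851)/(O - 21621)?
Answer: 67717/14557 ≈ 4.6518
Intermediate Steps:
D(Z) = 4 (D(Z) = 8 + (-5 + 1) = 8 - 4 = 4)
O = 7064 (O = 4*1766 = 7064)
(-27866 - 39851)/(O - 21621) = (-27866 - 39851)/(7064 - 21621) = -67717/(-14557) = -67717*(-1/14557) = 67717/14557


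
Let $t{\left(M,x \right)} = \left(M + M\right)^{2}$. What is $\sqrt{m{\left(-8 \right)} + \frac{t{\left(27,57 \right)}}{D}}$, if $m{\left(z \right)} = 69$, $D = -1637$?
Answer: $\frac{\sqrt{180130569}}{1637} \approx 8.1987$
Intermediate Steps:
$t{\left(M,x \right)} = 4 M^{2}$ ($t{\left(M,x \right)} = \left(2 M\right)^{2} = 4 M^{2}$)
$\sqrt{m{\left(-8 \right)} + \frac{t{\left(27,57 \right)}}{D}} = \sqrt{69 + \frac{4 \cdot 27^{2}}{-1637}} = \sqrt{69 + 4 \cdot 729 \left(- \frac{1}{1637}\right)} = \sqrt{69 + 2916 \left(- \frac{1}{1637}\right)} = \sqrt{69 - \frac{2916}{1637}} = \sqrt{\frac{110037}{1637}} = \frac{\sqrt{180130569}}{1637}$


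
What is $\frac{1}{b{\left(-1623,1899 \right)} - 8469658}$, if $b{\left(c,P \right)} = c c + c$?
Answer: $- \frac{1}{5837152} \approx -1.7132 \cdot 10^{-7}$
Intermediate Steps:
$b{\left(c,P \right)} = c + c^{2}$ ($b{\left(c,P \right)} = c^{2} + c = c + c^{2}$)
$\frac{1}{b{\left(-1623,1899 \right)} - 8469658} = \frac{1}{- 1623 \left(1 - 1623\right) - 8469658} = \frac{1}{\left(-1623\right) \left(-1622\right) - 8469658} = \frac{1}{2632506 - 8469658} = \frac{1}{-5837152} = - \frac{1}{5837152}$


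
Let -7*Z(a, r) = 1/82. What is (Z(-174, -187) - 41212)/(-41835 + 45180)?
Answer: -23655689/1920030 ≈ -12.320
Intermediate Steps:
Z(a, r) = -1/574 (Z(a, r) = -⅐/82 = -⅐*1/82 = -1/574)
(Z(-174, -187) - 41212)/(-41835 + 45180) = (-1/574 - 41212)/(-41835 + 45180) = -23655689/574/3345 = -23655689/574*1/3345 = -23655689/1920030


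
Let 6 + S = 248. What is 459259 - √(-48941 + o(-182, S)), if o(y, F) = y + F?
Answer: 459259 - I*√48881 ≈ 4.5926e+5 - 221.09*I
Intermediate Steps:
S = 242 (S = -6 + 248 = 242)
o(y, F) = F + y
459259 - √(-48941 + o(-182, S)) = 459259 - √(-48941 + (242 - 182)) = 459259 - √(-48941 + 60) = 459259 - √(-48881) = 459259 - I*√48881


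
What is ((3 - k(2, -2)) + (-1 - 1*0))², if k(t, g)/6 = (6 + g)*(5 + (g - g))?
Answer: 13924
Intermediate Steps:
k(t, g) = 180 + 30*g (k(t, g) = 6*((6 + g)*(5 + (g - g))) = 6*((6 + g)*(5 + 0)) = 6*((6 + g)*5) = 6*(30 + 5*g) = 180 + 30*g)
((3 - k(2, -2)) + (-1 - 1*0))² = ((3 - (180 + 30*(-2))) + (-1 - 1*0))² = ((3 - (180 - 60)) + (-1 + 0))² = ((3 - 1*120) - 1)² = ((3 - 120) - 1)² = (-117 - 1)² = (-118)² = 13924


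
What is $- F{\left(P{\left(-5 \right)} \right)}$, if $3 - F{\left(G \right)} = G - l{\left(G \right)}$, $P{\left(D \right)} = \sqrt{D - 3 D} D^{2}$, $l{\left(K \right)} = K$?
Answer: $-3$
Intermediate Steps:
$P{\left(D \right)} = \sqrt{2} D^{2} \sqrt{- D}$ ($P{\left(D \right)} = \sqrt{- 2 D} D^{2} = \sqrt{2} \sqrt{- D} D^{2} = \sqrt{2} D^{2} \sqrt{- D}$)
$F{\left(G \right)} = 3$ ($F{\left(G \right)} = 3 - \left(G - G\right) = 3 - 0 = 3 + 0 = 3$)
$- F{\left(P{\left(-5 \right)} \right)} = \left(-1\right) 3 = -3$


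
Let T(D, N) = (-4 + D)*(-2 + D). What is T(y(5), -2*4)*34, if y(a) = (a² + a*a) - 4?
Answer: 62832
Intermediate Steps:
y(a) = -4 + 2*a² (y(a) = (a² + a²) - 4 = 2*a² - 4 = -4 + 2*a²)
T(y(5), -2*4)*34 = (8 + (-4 + 2*5²)² - 6*(-4 + 2*5²))*34 = (8 + (-4 + 2*25)² - 6*(-4 + 2*25))*34 = (8 + (-4 + 50)² - 6*(-4 + 50))*34 = (8 + 46² - 6*46)*34 = (8 + 2116 - 276)*34 = 1848*34 = 62832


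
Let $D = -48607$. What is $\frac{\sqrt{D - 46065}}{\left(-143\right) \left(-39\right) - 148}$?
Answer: $\frac{4 i \sqrt{5917}}{5429} \approx 0.056675 i$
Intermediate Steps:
$\frac{\sqrt{D - 46065}}{\left(-143\right) \left(-39\right) - 148} = \frac{\sqrt{-48607 - 46065}}{\left(-143\right) \left(-39\right) - 148} = \frac{\sqrt{-94672}}{5577 - 148} = \frac{4 i \sqrt{5917}}{5429}$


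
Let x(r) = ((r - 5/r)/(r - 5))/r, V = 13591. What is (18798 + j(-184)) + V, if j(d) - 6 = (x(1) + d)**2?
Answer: 65884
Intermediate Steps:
x(r) = (r - 5/r)/(r*(-5 + r)) (x(r) = ((r - 5/r)/(-5 + r))/r = (r - 5/r)/(r*(-5 + r)))
j(d) = 6 + (1 + d)**2 (j(d) = 6 + ((-5 + 1**2)/(1**2*(-5 + 1)) + d)**2 = 6 + (1*(-5 + 1)/(-4) + d)**2 = 6 + (1*(-1/4)*(-4) + d)**2 = 6 + (1 + d)**2)
(18798 + j(-184)) + V = (18798 + (6 + (1 - 184)**2)) + 13591 = (18798 + (6 + (-183)**2)) + 13591 = (18798 + (6 + 33489)) + 13591 = (18798 + 33495) + 13591 = 52293 + 13591 = 65884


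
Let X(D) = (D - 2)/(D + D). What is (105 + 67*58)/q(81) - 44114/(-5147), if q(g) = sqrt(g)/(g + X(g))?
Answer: 271234996289/7504326 ≈ 36144.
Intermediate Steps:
X(D) = (-2 + D)/(2*D) (X(D) = (-2 + D)/((2*D)) = (-2 + D)*(1/(2*D)) = (-2 + D)/(2*D))
q(g) = sqrt(g)/(g + (-2 + g)/(2*g))
(105 + 67*58)/q(81) - 44114/(-5147) = (105 + 67*58)/((2*81**(3/2)/(-2 + 81 + 2*81**2))) - 44114/(-5147) = (105 + 3886)/((2*729/(-2 + 81 + 2*6561))) - 44114*(-1/5147) = 3991/((2*729/(-2 + 81 + 13122))) + 44114/5147 = 3991/((2*729/13201)) + 44114/5147 = 3991/((2*729*(1/13201))) + 44114/5147 = 3991/(1458/13201) + 44114/5147 = 3991*(13201/1458) + 44114/5147 = 52685191/1458 + 44114/5147 = 271234996289/7504326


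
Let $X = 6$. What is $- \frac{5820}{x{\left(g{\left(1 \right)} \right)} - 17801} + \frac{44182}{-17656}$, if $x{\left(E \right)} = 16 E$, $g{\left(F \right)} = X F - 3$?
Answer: $- \frac{340802563}{156723484} \approx -2.1745$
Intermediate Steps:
$g{\left(F \right)} = -3 + 6 F$ ($g{\left(F \right)} = 6 F - 3 = -3 + 6 F$)
$- \frac{5820}{x{\left(g{\left(1 \right)} \right)} - 17801} + \frac{44182}{-17656} = - \frac{5820}{16 \left(-3 + 6 \cdot 1\right) - 17801} + \frac{44182}{-17656} = - \frac{5820}{16 \left(-3 + 6\right) - 17801} + 44182 \left(- \frac{1}{17656}\right) = - \frac{5820}{16 \cdot 3 - 17801} - \frac{22091}{8828} = - \frac{5820}{48 - 17801} - \frac{22091}{8828} = - \frac{5820}{-17753} - \frac{22091}{8828} = \left(-5820\right) \left(- \frac{1}{17753}\right) - \frac{22091}{8828} = \frac{5820}{17753} - \frac{22091}{8828} = - \frac{340802563}{156723484}$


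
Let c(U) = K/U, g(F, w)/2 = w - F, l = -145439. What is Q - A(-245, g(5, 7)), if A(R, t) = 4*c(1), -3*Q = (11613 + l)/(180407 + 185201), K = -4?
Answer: 8841505/548412 ≈ 16.122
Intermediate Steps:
g(F, w) = -2*F + 2*w (g(F, w) = 2*(w - F) = -2*F + 2*w)
c(U) = -4/U
Q = 66913/548412 (Q = -(11613 - 145439)/(3*(180407 + 185201)) = -(-133826)/(3*365608) = -1/3*(-66913/182804) = 66913/548412 ≈ 0.12201)
A(R, t) = -16 (A(R, t) = 4*(-4/1) = 4*(-4*1) = 4*(-4) = -16)
Q - A(-245, g(5, 7)) = 66913/548412 - 1*(-16) = 66913/548412 + 16 = 8841505/548412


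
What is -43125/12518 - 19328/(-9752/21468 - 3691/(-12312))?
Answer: 5329038454278747/42590654854 ≈ 1.2512e+5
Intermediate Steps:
-43125/12518 - 19328/(-9752/21468 - 3691/(-12312)) = -43125*1/12518 - 19328/(-9752*1/21468 - 3691*(-1/12312)) = -43125/12518 - 19328/(-2438/5367 + 3691/12312) = -43125/12518 - 19328/(-3402353/22026168) = -43125/12518 - 19328*(-22026168/3402353) = -43125/12518 + 425721775104/3402353 = 5329038454278747/42590654854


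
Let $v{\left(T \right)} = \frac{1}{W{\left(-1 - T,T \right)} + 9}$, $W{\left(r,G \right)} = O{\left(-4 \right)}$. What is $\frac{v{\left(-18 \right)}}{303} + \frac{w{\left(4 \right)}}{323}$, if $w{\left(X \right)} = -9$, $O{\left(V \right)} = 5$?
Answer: $- \frac{37855}{1370166} \approx -0.027628$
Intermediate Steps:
$W{\left(r,G \right)} = 5$
$v{\left(T \right)} = \frac{1}{14}$ ($v{\left(T \right)} = \frac{1}{5 + 9} = \frac{1}{14}$)
$\frac{v{\left(-18 \right)}}{303} + \frac{w{\left(4 \right)}}{323} = \frac{1}{14 \cdot 303} - \frac{9}{323} = \frac{1}{14} \cdot \frac{1}{303} - \frac{9}{323} = \frac{1}{4242} - \frac{9}{323} = - \frac{37855}{1370166}$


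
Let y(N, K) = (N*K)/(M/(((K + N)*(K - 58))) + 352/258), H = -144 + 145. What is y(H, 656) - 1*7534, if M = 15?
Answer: -54191949250/7683319 ≈ -7053.2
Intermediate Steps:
H = 1
y(N, K) = K*N/(176/129 + 15/((-58 + K)*(K + N))) (y(N, K) = (N*K)/(15/(((K + N)*(K - 58))) + 352/258) = (K*N)/(15/(((K + N)*(-58 + K))) + 352*(1/258)) = (K*N)/(15/(((-58 + K)*(K + N))) + 176/129) = (K*N)/(15*(1/((-58 + K)*(K + N))) + 176/129) = (K*N)/(15/((-58 + K)*(K + N)) + 176/129) = (K*N)/(176/129 + 15/((-58 + K)*(K + N))) = K*N/(176/129 + 15/((-58 + K)*(K + N))))
y(H, 656) - 1*7534 = 129*656*1*(656**2 - 58*656 - 58*1 + 656*1)/(1935 - 10208*656 - 10208*1 + 176*656**2 + 176*656*1) - 1*7534 = 129*656*1*(430336 - 38048 - 58 + 656)/(1935 - 6696448 - 10208 + 176*430336 + 115456) - 7534 = 129*656*1*392886/(1935 - 6696448 - 10208 + 75739136 + 115456) - 7534 = 129*656*1*392886/69149871 - 7534 = 129*656*1*(1/69149871)*392886 - 7534 = 3694176096/7683319 - 7534 = -54191949250/7683319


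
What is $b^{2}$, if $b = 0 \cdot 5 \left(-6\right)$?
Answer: $0$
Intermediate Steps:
$b = 0$ ($b = 0 \left(-6\right) = 0$)
$b^{2} = 0^{2} = 0$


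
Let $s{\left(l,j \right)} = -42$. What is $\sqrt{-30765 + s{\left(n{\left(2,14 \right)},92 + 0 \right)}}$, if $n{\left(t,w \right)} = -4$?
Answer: $3 i \sqrt{3423} \approx 175.52 i$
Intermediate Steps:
$\sqrt{-30765 + s{\left(n{\left(2,14 \right)},92 + 0 \right)}} = \sqrt{-30765 - 42} = \sqrt{-30807} = 3 i \sqrt{3423}$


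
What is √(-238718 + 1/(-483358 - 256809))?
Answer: I*√130780984999226469/740167 ≈ 488.59*I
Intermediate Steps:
√(-238718 + 1/(-483358 - 256809)) = √(-238718 + 1/(-740167)) = √(-238718 - 1/740167) = √(-176691185907/740167) = I*√130780984999226469/740167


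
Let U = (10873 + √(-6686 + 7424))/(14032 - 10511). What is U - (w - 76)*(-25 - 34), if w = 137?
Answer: 12682952/3521 + 3*√82/3521 ≈ 3602.1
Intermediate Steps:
U = 10873/3521 + 3*√82/3521 (U = (10873 + √738)/3521 = (10873 + 3*√82)*(1/3521) = 10873/3521 + 3*√82/3521 ≈ 3.0958)
U - (w - 76)*(-25 - 34) = (10873/3521 + 3*√82/3521) - (137 - 76)*(-25 - 34) = (10873/3521 + 3*√82/3521) - 61*(-59) = (10873/3521 + 3*√82/3521) - 1*(-3599) = (10873/3521 + 3*√82/3521) + 3599 = 12682952/3521 + 3*√82/3521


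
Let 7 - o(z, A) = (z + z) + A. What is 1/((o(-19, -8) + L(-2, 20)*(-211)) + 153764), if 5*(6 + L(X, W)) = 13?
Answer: 5/772672 ≈ 6.4710e-6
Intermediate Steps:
L(X, W) = -17/5 (L(X, W) = -6 + (1/5)*13 = -6 + 13/5 = -17/5)
o(z, A) = 7 - A - 2*z (o(z, A) = 7 - ((z + z) + A) = 7 - (2*z + A) = 7 - (A + 2*z) = 7 + (-A - 2*z) = 7 - A - 2*z)
1/((o(-19, -8) + L(-2, 20)*(-211)) + 153764) = 1/(((7 - 1*(-8) - 2*(-19)) - 17/5*(-211)) + 153764) = 1/(((7 + 8 + 38) + 3587/5) + 153764) = 1/((53 + 3587/5) + 153764) = 1/(3852/5 + 153764) = 1/(772672/5) = 5/772672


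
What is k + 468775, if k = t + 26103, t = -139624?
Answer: 355254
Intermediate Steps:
k = -113521 (k = -139624 + 26103 = -113521)
k + 468775 = -113521 + 468775 = 355254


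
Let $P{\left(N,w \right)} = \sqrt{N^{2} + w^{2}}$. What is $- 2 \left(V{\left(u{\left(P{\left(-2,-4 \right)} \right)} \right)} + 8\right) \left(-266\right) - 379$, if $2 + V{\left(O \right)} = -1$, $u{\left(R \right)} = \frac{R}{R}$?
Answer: $2281$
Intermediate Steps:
$u{\left(R \right)} = 1$
$V{\left(O \right)} = -3$ ($V{\left(O \right)} = -2 - 1 = -3$)
$- 2 \left(V{\left(u{\left(P{\left(-2,-4 \right)} \right)} \right)} + 8\right) \left(-266\right) - 379 = - 2 \left(-3 + 8\right) \left(-266\right) - 379 = \left(-2\right) 5 \left(-266\right) - 379 = \left(-10\right) \left(-266\right) - 379 = 2660 - 379 = 2281$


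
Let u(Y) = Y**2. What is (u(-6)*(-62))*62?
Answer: -138384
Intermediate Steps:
(u(-6)*(-62))*62 = ((-6)**2*(-62))*62 = (36*(-62))*62 = -2232*62 = -138384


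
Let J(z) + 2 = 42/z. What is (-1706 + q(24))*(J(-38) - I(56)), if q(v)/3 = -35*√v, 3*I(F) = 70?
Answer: 2570942/57 + 105490*√6/19 ≈ 58704.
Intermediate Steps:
I(F) = 70/3 (I(F) = (⅓)*70 = 70/3)
q(v) = -105*√v (q(v) = 3*(-35*√v) = -105*√v)
J(z) = -2 + 42/z
(-1706 + q(24))*(J(-38) - I(56)) = (-1706 - 210*√6)*((-2 + 42/(-38)) - 1*70/3) = (-1706 - 210*√6)*((-2 + 42*(-1/38)) - 70/3) = (-1706 - 210*√6)*((-2 - 21/19) - 70/3) = (-1706 - 210*√6)*(-59/19 - 70/3) = (-1706 - 210*√6)*(-1507/57) = 2570942/57 + 105490*√6/19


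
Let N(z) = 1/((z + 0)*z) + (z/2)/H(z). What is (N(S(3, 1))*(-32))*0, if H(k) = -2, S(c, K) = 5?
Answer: 0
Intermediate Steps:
N(z) = z⁻² - z/4 (N(z) = 1/((z + 0)*z) + (z/2)/(-2) = 1/(z*z) + (z*(½))*(-½) = z⁻² + (z/2)*(-½) = z⁻² - z/4)
(N(S(3, 1))*(-32))*0 = ((5⁻² - ¼*5)*(-32))*0 = ((1/25 - 5/4)*(-32))*0 = -121/100*(-32)*0 = (968/25)*0 = 0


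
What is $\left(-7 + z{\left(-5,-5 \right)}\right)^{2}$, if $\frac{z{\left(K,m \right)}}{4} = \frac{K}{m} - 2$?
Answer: $121$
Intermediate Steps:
$z{\left(K,m \right)} = -8 + \frac{4 K}{m}$ ($z{\left(K,m \right)} = 4 \left(\frac{K}{m} - 2\right) = 4 \left(-2 + \frac{K}{m}\right) = -8 + \frac{4 K}{m}$)
$\left(-7 + z{\left(-5,-5 \right)}\right)^{2} = \left(-7 - \left(8 + \frac{20}{-5}\right)\right)^{2} = \left(-7 - \left(8 + 20 \left(- \frac{1}{5}\right)\right)\right)^{2} = \left(-7 + \left(-8 + 4\right)\right)^{2} = \left(-7 - 4\right)^{2} = \left(-11\right)^{2} = 121$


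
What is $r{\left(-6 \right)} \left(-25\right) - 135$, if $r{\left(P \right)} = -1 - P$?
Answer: $-260$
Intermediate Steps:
$r{\left(-6 \right)} \left(-25\right) - 135 = \left(-1 - -6\right) \left(-25\right) - 135 = \left(-1 + 6\right) \left(-25\right) - 135 = 5 \left(-25\right) - 135 = -125 - 135 = -260$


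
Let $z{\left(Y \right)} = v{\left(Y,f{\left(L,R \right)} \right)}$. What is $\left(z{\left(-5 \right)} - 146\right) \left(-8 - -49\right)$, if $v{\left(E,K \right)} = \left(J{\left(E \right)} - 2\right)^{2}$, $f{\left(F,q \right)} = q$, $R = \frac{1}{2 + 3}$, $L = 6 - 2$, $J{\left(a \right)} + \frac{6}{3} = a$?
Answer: $-2665$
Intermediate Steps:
$J{\left(a \right)} = -2 + a$
$L = 4$ ($L = 6 - 2 = 4$)
$R = \frac{1}{5} \approx 0.2$
$v{\left(E,K \right)} = \left(-4 + E\right)^{2}$ ($v{\left(E,K \right)} = \left(\left(-2 + E\right) - 2\right)^{2} = \left(-4 + E\right)^{2}$)
$z{\left(Y \right)} = \left(-4 + Y\right)^{2}$
$\left(z{\left(-5 \right)} - 146\right) \left(-8 - -49\right) = \left(\left(-4 - 5\right)^{2} - 146\right) \left(-8 - -49\right) = \left(\left(-9\right)^{2} - 146\right) \left(-8 + 49\right) = \left(81 - 146\right) 41 = \left(-65\right) 41 = -2665$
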